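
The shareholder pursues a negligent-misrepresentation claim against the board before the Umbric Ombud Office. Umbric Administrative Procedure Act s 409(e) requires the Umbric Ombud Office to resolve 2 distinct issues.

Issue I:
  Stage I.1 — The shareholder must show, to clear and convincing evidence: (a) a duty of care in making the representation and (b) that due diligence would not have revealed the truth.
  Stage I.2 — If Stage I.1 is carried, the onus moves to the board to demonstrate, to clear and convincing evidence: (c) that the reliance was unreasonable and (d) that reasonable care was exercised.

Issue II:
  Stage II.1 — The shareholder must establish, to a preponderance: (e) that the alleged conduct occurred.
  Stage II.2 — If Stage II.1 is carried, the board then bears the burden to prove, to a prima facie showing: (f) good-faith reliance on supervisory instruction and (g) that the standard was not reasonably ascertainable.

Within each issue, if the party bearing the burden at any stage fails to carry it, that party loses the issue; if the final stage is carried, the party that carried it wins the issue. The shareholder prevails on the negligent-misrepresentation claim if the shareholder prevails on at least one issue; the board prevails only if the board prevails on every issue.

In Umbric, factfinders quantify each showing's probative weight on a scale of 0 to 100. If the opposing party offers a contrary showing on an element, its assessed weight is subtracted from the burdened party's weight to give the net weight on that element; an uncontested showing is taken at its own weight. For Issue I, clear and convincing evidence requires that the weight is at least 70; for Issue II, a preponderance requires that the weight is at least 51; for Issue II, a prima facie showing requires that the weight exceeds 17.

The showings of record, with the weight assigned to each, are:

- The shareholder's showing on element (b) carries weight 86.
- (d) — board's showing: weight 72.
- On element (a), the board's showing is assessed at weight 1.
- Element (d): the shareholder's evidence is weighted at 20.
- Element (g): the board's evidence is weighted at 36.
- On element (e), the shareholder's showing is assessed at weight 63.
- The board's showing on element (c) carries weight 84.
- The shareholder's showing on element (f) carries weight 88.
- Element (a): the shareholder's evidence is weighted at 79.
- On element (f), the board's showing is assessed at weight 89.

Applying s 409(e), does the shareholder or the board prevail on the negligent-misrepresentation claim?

— Issue I —
Stage I.1 (shareholder, clear and convincing evidence, weight is at least 70): (a) net 79−1=78 ≥ 70 — meets; (b) 86 ≥ 70 — meets.
  The shareholder carries Stage I.1; the board now bears the burden.
Stage I.2 (board, clear and convincing evidence, weight is at least 70): (c) 84 ≥ 70 — meets; (d) net 72−20=52 < 70 — fails.
  Not every element is met, so the board fails to carry Stage I.2.
The analysis ends at Stage I.2; the shareholder prevails on this issue.
— Issue II —
At Stage II.1 the shareholder must meet a preponderance (weight is at least 51): on (e) the weight is 63, ≥ 51, so (e) meets the standard.
  Stage II.1 is satisfied; the onus moves to the board.
At Stage II.2 the board must meet a prima facie showing (weight exceeds 17): on (f) the weight is 89 less the opposing 88 gives net 1, ≤ 17, so (f) does not meet the standard; on (g) the weight is 36, > 17, so (g) meets the standard.
  The board does not carry Stage II.2.
The shareholder prevails on this issue.
Per-issue: Issue I → shareholder; Issue II → shareholder. The shareholder must prevail on at least one issue; overall, the shareholder prevails.

shareholder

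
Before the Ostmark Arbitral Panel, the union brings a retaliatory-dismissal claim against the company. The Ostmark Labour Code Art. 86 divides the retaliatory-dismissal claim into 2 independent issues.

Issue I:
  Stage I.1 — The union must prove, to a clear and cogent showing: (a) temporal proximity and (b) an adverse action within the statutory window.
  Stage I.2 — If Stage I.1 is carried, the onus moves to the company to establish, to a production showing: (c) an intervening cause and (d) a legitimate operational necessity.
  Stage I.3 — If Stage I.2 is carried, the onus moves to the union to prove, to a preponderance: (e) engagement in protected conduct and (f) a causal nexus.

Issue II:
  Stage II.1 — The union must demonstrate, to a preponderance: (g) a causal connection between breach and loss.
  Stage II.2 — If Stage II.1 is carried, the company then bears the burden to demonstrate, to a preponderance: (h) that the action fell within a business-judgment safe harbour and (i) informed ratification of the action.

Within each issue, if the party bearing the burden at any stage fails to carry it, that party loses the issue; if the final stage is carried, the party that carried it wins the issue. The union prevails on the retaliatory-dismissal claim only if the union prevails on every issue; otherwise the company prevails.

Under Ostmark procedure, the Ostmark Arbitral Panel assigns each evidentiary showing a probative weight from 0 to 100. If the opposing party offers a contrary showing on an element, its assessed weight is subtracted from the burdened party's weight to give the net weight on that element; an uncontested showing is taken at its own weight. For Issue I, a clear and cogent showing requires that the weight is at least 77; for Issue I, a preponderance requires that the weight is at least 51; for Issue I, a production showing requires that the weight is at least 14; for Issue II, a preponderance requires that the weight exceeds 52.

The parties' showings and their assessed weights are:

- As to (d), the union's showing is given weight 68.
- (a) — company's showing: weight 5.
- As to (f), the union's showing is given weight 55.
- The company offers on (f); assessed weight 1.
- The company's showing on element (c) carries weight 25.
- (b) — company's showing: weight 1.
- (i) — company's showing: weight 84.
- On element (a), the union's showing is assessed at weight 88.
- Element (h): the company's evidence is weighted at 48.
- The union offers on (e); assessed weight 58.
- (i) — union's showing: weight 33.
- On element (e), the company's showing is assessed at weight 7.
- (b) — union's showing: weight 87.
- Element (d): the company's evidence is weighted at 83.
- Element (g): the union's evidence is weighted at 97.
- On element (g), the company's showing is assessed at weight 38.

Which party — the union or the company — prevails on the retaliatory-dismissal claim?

— Issue I —
Stage I.1 — burden on union; standard: a clear and cogent showing (weight is at least 77).
    (a): 88 − 5 = 83 ≥ 77 [met]
    (b): 87 − 1 = 86 ≥ 77 [met]
  Stage I.1 carried; the burden shifts to the company.
Stage I.2 — burden on company; standard: a production showing (weight is at least 14).
    (c): 25 ≥ 14 [met]
    (d): 83 − 68 = 15 ≥ 14 [met]
  All elements met. The burden passes to the union.
Stage I.3 — burden on union; standard: a preponderance (weight is at least 51).
    (e): 58 − 7 = 51 ≥ 51 [met]
    (f): 55 − 1 = 54 ≥ 51 [met]
  The union carries the last stage.
All stages carried — the union prevails on this issue.
— Issue II —
Stage II.1 (union, a preponderance, weight exceeds 52): (g) net 97−38=59 > 52 — meets.
  Stage II.1 is satisfied; the onus moves to the company.
Stage II.2 (company, a preponderance, weight exceeds 52): (h) 48 ≤ 52 — fails; (i) net 84−33=51 ≤ 52 — fails.
  Not every element is met, so the company fails to carry Stage II.2.
The analysis ends at Stage II.2; the union prevails on this issue.
Per-issue: Issue I → union; Issue II → union. The union must prevail on every issue; overall, the union prevails.

union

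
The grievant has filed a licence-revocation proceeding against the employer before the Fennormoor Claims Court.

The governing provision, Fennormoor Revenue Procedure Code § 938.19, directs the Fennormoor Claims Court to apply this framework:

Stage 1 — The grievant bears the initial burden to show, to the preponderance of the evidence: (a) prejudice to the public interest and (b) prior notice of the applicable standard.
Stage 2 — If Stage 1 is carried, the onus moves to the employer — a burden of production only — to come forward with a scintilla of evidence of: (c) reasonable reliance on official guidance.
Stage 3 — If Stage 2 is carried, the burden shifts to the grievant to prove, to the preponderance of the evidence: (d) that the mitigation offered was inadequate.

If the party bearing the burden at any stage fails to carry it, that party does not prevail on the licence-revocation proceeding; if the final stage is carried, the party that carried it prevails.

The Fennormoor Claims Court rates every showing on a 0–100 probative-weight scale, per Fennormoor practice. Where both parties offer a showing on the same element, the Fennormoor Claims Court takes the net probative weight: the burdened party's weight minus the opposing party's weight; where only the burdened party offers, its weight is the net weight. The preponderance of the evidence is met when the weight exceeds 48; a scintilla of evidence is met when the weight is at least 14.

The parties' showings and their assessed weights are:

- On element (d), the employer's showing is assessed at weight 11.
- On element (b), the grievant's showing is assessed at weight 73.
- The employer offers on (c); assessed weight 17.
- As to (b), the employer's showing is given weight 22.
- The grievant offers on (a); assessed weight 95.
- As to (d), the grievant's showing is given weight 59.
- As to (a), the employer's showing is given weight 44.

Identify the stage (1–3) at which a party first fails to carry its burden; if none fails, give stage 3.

stage 3

At Stage 1 the grievant must meet the preponderance of the evidence (weight exceeds 48): on (a) the weight is 95 less the opposing 44 gives net 51, which does exceed 48, so (a) meets the standard; on (b) the weight is 73 less the opposing 22 gives net 51, > 48, so (b) meets the standard.
  All elements met. The burden passes to the employer.
At Stage 2 the employer must meet a scintilla of evidence (weight is at least 14): on (c) the weight is 17, ≥ 14, so (c) meets the standard.
  The employer carries Stage 2; the grievant now bears the burden.
At Stage 3 the grievant must meet the preponderance of the evidence (weight exceeds 48): on (d) the weight is 59 less the opposing 11 gives net 48, ≤ 48, so (d) does not meet the standard.
  Stage 3 not carried; the grievant fails its burden.
So the employer prevails.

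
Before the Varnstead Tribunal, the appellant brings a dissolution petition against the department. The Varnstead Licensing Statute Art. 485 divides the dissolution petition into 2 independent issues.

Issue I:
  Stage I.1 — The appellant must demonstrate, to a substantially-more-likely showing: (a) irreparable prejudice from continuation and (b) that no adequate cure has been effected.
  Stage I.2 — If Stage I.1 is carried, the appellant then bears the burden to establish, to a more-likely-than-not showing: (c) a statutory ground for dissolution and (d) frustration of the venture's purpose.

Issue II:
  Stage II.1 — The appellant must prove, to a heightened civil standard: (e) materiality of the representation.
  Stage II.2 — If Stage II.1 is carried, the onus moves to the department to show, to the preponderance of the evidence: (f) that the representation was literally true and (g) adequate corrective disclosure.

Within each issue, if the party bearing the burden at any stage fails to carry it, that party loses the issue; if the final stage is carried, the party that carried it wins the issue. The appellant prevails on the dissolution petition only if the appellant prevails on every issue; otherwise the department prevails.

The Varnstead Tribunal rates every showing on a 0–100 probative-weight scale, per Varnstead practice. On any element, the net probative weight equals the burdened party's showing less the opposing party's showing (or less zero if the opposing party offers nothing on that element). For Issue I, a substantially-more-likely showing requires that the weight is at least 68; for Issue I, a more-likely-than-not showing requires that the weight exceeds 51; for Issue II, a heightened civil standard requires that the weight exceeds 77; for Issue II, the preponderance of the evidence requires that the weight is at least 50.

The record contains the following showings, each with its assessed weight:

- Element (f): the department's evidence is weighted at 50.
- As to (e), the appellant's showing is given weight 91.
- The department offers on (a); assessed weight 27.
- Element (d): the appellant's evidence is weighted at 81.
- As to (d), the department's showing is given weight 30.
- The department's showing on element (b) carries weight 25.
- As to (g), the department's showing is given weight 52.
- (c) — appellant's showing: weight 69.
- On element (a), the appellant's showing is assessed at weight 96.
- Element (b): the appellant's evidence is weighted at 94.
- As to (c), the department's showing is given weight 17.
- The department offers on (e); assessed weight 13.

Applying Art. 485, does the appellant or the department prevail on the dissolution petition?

department

— Issue I —
Stage I.1 (appellant, a substantially-more-likely showing, weight is at least 68): (a) net 96−27=69 ≥ 68 — meets; (b) net 94−25=69 ≥ 68 — meets.
  Stage I.1 is satisfied; the appellant continues to bear the burden.
Stage I.2 (appellant, a more-likely-than-not showing, weight exceeds 51): (c) net 69−17=52 > 51 — meets; (d) net 81−30=51 ≤ 51 — fails.
  The appellant does not carry Stage I.2.
The department prevails on this issue.
— Issue II —
Stage II.1 — burden on appellant; standard: a heightened civil standard (weight exceeds 77).
    (e): 91 − 13 = 78 > 77 [met]
  Stage II.1 is satisfied; the onus moves to the department.
Stage II.2 — burden on department; standard: the preponderance of the evidence (weight is at least 50).
    (f): 50 ≥ 50 [met]
    (g): 52 ≥ 50 [met]
  Stage II.2 carried; the final stage is satisfied.
With every stage satisfied, the department prevails on this issue.
Per-issue: Issue I → department; Issue II → department. The appellant must prevail on every issue; overall, the department prevails.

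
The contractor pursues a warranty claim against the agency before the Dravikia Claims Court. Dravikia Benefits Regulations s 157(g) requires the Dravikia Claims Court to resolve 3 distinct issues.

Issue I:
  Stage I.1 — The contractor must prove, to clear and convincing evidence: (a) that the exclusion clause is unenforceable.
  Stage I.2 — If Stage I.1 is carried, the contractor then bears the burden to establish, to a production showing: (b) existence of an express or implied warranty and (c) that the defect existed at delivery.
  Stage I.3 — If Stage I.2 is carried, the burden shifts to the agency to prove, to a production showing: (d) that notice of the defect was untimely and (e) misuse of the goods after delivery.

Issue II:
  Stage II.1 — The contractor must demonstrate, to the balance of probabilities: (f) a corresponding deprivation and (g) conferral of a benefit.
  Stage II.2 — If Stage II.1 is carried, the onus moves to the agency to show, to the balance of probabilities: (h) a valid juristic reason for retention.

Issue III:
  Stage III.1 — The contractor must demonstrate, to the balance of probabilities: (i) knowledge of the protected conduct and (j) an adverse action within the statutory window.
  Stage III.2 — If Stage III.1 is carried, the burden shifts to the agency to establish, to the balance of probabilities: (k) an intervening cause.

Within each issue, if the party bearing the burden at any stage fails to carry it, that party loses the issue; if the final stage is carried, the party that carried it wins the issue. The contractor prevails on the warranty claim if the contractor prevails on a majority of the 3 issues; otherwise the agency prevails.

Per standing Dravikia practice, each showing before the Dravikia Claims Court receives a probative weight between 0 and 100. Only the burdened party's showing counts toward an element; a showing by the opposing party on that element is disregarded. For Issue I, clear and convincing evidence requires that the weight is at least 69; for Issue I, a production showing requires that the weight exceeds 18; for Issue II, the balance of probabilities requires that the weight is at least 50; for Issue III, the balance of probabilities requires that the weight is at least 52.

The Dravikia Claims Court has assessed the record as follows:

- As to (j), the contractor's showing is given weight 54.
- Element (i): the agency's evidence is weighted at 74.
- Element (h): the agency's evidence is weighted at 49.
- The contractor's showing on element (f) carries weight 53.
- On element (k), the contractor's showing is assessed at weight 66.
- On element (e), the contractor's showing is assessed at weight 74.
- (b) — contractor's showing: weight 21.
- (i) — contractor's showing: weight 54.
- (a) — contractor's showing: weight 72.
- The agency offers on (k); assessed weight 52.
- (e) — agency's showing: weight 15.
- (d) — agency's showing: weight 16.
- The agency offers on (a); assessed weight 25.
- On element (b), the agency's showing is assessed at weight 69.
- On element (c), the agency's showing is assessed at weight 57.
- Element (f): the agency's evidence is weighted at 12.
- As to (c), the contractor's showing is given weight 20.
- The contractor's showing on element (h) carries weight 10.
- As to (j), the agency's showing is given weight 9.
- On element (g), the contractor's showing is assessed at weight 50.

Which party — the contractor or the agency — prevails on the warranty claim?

— Issue I —
Stage I.1 (contractor, clear and convincing evidence, weight is at least 69): (a) 72 (agency's 25 disregarded) ≥ 69 — meets.
  All elements met. The contractor retains the burden for Stage I.2.
Stage I.2 (contractor, a production showing, weight exceeds 18): (b) 21 (agency's 69 disregarded) > 18 — meets; (c) 20 (agency's 57 disregarded) > 18 — meets.
  Stage I.2 carried; the burden shifts to the agency.
Stage I.3 (agency, a production showing, weight exceeds 18): (d) 16 ≤ 18 — fails; (e) 15 (contractor's 74 disregarded) ≤ 18 — fails.
  Stage I.3 not carried; the agency fails its burden.
So the contractor prevails on this issue.
— Issue II —
Stage II.1 — burden on contractor; standard: the balance of probabilities (weight is at least 50).
    (f): 53 (agency's 12 disregarded) ≥ 50 [met]
    (g): 50 ≥ 50 [met]
  Stage II.1 is satisfied; the onus moves to the agency.
Stage II.2 — burden on agency; standard: the balance of probabilities (weight is at least 50).
    (h): 49 (contractor's 10 disregarded) < 50 [not met]
  The agency does not carry Stage II.2.
The analysis ends at Stage II.2; the contractor prevails on this issue.
— Issue III —
Stage III.1 — burden on contractor; standard: the balance of probabilities (weight is at least 52).
    (i): 54 (agency's 74 disregarded) ≥ 52 [met]
    (j): 54 (agency's 9 disregarded) ≥ 52 [met]
  The contractor carries Stage III.1; the agency now bears the burden.
Stage III.2 — burden on agency; standard: the balance of probabilities (weight is at least 52).
    (k): 52 (contractor's 66 disregarded) ≥ 52 [met]
  Stage III.2 carried; the final stage is satisfied.
All stages carried — the agency prevails on this issue.
Per-issue: Issue I → contractor; Issue II → contractor; Issue III → agency. The contractor must prevail on a majority of issues; overall, the contractor prevails.

contractor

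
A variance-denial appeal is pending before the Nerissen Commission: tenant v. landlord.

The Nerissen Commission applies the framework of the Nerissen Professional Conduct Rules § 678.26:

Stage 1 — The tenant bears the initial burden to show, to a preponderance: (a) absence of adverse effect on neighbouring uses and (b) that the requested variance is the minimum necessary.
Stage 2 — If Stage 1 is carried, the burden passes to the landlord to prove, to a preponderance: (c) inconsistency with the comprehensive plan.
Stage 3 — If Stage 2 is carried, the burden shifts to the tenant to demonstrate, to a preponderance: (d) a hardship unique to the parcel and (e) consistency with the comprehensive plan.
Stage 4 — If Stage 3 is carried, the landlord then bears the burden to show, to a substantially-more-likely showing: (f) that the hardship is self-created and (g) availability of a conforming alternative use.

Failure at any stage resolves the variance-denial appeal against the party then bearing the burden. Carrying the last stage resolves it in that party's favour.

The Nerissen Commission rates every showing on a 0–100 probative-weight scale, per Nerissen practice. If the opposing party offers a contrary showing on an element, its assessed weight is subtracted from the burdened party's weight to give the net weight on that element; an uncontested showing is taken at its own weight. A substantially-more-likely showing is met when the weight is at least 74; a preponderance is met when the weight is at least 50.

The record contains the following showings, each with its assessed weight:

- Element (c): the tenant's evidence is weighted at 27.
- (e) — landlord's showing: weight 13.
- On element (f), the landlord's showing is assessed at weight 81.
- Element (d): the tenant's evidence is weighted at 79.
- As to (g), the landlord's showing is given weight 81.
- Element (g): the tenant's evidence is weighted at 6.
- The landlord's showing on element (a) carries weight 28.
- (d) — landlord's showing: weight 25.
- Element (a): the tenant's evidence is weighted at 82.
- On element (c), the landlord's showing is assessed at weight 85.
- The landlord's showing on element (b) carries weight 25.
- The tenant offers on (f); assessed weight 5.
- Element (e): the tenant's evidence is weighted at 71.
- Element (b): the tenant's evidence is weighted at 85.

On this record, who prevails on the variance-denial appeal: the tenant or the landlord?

landlord

Stage 1 (tenant, a preponderance, weight is at least 50): (a) net 82−28=54 ≥ 50 — meets; (b) net 85−25=60 ≥ 50 — meets.
  The tenant carries Stage 1; the landlord now bears the burden.
Stage 2 (landlord, a preponderance, weight is at least 50): (c) net 85−27=58 ≥ 50 — meets.
  Stage 2 carried; the burden shifts to the tenant.
Stage 3 (tenant, a preponderance, weight is at least 50): (d) net 79−25=54 ≥ 50 — meets; (e) net 71−13=58 ≥ 50 — meets.
  Stage 3 is satisfied; the onus moves to the landlord.
Stage 4 (landlord, a substantially-more-likely showing, weight is at least 74): (f) net 81−5=76 ≥ 74 — meets; (g) net 81−6=75 ≥ 74 — meets.
  The landlord carries the last stage.
Every stage carried; the landlord prevails.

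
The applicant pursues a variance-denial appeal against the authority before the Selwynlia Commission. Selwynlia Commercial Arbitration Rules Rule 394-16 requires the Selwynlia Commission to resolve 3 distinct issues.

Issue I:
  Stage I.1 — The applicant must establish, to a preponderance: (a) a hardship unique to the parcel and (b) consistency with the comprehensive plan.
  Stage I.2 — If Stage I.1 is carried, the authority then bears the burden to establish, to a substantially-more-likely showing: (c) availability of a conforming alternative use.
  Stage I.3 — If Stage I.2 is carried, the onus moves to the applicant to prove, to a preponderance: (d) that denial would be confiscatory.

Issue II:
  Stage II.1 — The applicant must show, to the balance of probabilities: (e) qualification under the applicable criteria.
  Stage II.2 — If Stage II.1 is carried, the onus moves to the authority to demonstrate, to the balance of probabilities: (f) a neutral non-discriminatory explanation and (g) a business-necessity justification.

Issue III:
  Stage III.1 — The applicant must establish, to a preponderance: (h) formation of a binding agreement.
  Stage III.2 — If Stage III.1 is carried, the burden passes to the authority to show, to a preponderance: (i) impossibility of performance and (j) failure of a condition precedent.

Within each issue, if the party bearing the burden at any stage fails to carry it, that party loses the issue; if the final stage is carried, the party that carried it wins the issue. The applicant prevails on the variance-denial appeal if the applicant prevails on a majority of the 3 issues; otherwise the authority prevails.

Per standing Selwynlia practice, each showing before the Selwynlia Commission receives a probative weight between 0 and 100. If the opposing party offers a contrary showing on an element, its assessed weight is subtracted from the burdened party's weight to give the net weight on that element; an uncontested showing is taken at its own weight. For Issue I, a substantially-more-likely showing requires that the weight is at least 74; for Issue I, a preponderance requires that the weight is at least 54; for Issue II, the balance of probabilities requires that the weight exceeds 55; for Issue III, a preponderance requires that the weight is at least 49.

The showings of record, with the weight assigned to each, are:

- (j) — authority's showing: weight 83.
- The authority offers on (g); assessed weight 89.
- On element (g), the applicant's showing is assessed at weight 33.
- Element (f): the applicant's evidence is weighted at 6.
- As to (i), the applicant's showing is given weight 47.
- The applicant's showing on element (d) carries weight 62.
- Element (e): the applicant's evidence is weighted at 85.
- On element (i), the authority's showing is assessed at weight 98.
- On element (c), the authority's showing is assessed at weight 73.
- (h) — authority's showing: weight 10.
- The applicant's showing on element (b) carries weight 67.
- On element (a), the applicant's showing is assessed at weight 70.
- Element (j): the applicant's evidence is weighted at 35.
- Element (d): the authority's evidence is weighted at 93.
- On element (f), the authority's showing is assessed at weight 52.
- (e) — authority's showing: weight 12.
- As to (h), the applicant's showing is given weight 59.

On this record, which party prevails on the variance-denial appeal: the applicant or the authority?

applicant

— Issue I —
Stage I.1 (applicant, a preponderance, weight is at least 54): (a) 70 ≥ 54 — meets; (b) 67 ≥ 54 — meets.
  The applicant carries Stage I.1; the authority now bears the burden.
Stage I.2 (authority, a substantially-more-likely showing, weight is at least 74): (c) 73 < 74 — fails.
  Stage I.2 not carried; the authority fails its burden.
The analysis ends at Stage I.2; the applicant prevails on this issue.
— Issue II —
Stage II.1 (applicant, the balance of probabilities, weight exceeds 55): (e) net 85−12=73 > 55 — meets.
  Stage II.1 is satisfied; the onus moves to the authority.
Stage II.2 (authority, the balance of probabilities, weight exceeds 55): (f) net 52−6=46 ≤ 55 — fails; (g) net 89−33=56 > 55 — meets.
  The authority does not carry Stage II.2.
The applicant prevails on this issue.
— Issue III —
At Stage III.1 the applicant must meet a preponderance (weight is at least 49): on (h) the weight is 59 less the opposing 10 gives net 49, ≥ 49, so (h) meets the standard.
  All elements met. The burden passes to the authority.
At Stage III.2 the authority must meet a preponderance (weight is at least 49): on (i) the weight is 98 less the opposing 47 gives net 51, which does reach 49, so (i) meets the standard; on (j) the weight is 83 less the opposing 35 gives net 48, which does not reach 49, so (j) does not meet the standard.
  The authority does not carry Stage III.2.
The applicant prevails on this issue.
Per-issue: Issue I → applicant; Issue II → applicant; Issue III → applicant. The applicant must prevail on a majority of issues; overall, the applicant prevails.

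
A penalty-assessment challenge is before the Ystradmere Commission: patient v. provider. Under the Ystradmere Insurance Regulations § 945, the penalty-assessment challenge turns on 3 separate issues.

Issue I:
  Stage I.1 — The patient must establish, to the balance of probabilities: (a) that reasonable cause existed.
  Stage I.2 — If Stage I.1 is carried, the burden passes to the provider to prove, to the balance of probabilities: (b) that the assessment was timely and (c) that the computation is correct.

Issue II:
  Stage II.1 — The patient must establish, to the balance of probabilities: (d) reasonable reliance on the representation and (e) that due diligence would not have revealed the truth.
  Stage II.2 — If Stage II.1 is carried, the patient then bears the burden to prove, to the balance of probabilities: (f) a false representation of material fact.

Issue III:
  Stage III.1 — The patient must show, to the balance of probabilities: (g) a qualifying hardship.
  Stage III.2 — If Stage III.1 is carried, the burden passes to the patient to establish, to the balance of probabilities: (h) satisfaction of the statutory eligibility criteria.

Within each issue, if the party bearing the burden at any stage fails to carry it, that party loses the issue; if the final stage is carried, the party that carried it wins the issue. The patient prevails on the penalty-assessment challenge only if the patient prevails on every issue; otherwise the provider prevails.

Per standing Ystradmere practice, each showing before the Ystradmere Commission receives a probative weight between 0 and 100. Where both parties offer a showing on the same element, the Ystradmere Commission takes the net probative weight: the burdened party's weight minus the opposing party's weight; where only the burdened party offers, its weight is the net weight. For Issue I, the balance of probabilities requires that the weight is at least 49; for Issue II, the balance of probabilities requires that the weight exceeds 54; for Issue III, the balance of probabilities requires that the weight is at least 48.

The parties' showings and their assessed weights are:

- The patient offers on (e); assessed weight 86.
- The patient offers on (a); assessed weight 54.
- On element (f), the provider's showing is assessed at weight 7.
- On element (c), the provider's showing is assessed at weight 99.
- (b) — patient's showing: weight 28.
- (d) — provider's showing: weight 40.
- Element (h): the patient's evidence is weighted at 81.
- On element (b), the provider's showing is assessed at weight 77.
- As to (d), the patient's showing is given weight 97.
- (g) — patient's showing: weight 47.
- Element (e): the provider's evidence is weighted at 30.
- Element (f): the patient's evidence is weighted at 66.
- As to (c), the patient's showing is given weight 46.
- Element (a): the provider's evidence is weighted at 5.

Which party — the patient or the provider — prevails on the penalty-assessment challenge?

provider

— Issue I —
At Stage I.1 the patient must meet the balance of probabilities (weight is at least 49): on (a) the weight is 54 less the opposing 5 gives net 49, which does reach 49, so (a) meets the standard.
  Stage I.1 carried; the burden shifts to the provider.
At Stage I.2 the provider must meet the balance of probabilities (weight is at least 49): on (b) the weight is 77 less the opposing 28 gives net 49, which does reach 49, so (b) meets the standard; on (c) the weight is 99 less the opposing 46 gives net 53, which does reach 49, so (c) meets the standard.
  Stage I.2 carried; the final stage is satisfied.
Every stage carried; the provider prevails on this issue.
— Issue II —
Stage II.1 (patient, the balance of probabilities, weight exceeds 54): (d) net 97−40=57 > 54 — meets; (e) net 86−30=56 > 54 — meets.
  All elements met. The patient retains the burden for Stage II.2.
Stage II.2 (patient, the balance of probabilities, weight exceeds 54): (f) net 66−7=59 > 54 — meets.
  All elements met at the final stage.
All stages carried — the patient prevails on this issue.
— Issue III —
Stage III.1 — burden on patient; standard: the balance of probabilities (weight is at least 48).
    (g): 47 < 48 [not met]
  Not every element is met, so the patient fails to carry Stage III.1.
So the provider prevails on this issue.
Per-issue: Issue I → provider; Issue II → patient; Issue III → provider. The patient must prevail on every issue; overall, the provider prevails.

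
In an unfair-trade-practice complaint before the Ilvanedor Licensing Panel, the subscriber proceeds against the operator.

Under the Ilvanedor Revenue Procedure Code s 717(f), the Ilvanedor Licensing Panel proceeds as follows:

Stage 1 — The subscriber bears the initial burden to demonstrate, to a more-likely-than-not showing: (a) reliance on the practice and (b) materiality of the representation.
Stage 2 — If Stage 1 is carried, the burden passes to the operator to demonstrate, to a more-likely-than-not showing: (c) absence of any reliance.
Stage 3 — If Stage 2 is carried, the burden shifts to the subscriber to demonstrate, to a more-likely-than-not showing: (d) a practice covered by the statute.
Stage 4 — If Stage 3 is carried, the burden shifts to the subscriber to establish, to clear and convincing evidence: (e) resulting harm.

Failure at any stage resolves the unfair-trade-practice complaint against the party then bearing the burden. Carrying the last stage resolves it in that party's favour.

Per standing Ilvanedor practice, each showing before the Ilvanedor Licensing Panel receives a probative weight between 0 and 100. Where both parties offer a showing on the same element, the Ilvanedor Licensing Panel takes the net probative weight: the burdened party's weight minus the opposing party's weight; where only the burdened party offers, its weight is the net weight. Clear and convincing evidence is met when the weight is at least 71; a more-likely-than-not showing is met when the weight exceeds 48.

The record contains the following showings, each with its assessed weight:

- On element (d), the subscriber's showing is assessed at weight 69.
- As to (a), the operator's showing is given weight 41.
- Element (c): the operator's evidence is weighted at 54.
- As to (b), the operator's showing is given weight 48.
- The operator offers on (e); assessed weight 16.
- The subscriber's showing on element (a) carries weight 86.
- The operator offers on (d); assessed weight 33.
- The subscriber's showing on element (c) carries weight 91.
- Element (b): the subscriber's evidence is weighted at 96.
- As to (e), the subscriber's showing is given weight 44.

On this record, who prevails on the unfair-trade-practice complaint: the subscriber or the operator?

Stage 1 — burden on subscriber; standard: a more-likely-than-not showing (weight exceeds 48).
    (a): 86 − 41 = 45 ≤ 48 [not met]
    (b): 96 − 48 = 48 ≤ 48 [not met]
  Not every element is met, so the subscriber fails to carry Stage 1.
So the operator prevails.

operator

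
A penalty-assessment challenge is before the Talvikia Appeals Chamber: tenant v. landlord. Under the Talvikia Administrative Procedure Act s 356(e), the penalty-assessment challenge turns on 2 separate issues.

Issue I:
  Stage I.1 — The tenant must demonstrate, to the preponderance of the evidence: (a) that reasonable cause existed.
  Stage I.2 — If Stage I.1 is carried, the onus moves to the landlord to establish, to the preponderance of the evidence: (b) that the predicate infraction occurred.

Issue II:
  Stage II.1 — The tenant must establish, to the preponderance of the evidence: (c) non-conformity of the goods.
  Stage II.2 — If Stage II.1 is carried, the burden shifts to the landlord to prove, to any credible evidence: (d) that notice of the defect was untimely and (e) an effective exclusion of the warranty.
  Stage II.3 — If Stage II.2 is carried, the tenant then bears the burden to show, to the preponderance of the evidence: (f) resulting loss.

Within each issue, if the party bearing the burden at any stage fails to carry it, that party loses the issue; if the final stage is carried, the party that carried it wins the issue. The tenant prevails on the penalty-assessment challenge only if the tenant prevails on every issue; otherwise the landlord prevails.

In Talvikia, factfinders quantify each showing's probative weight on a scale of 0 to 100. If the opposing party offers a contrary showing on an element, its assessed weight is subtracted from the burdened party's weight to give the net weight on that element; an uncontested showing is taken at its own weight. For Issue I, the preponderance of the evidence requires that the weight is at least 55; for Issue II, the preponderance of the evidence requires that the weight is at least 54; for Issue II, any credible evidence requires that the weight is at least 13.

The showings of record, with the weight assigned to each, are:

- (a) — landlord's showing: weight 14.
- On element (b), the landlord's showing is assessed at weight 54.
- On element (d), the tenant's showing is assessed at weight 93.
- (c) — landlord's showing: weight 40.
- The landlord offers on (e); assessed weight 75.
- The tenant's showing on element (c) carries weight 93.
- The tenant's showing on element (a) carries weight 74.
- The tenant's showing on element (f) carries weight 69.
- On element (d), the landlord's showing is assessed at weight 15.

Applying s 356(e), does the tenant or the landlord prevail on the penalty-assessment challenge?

— Issue I —
Stage I.1 — burden on tenant; standard: the preponderance of the evidence (weight is at least 55).
    (a): 74 − 14 = 60 ≥ 55 [met]
  All elements met. The burden passes to the landlord.
Stage I.2 — burden on landlord; standard: the preponderance of the evidence (weight is at least 55).
    (b): 54 < 55 [not met]
  Not every element is met, so the landlord fails to carry Stage I.2.
So the tenant prevails on this issue.
— Issue II —
At Stage II.1 the tenant must meet the preponderance of the evidence (weight is at least 54): on (c) the weight is 93 less the opposing 40 gives net 53, < 54, so (c) does not meet the standard.
  Stage II.1 not carried; the tenant fails its burden.
The analysis ends at Stage II.1; the landlord prevails on this issue.
Per-issue: Issue I → tenant; Issue II → landlord. The tenant must prevail on every issue; overall, the landlord prevails.

landlord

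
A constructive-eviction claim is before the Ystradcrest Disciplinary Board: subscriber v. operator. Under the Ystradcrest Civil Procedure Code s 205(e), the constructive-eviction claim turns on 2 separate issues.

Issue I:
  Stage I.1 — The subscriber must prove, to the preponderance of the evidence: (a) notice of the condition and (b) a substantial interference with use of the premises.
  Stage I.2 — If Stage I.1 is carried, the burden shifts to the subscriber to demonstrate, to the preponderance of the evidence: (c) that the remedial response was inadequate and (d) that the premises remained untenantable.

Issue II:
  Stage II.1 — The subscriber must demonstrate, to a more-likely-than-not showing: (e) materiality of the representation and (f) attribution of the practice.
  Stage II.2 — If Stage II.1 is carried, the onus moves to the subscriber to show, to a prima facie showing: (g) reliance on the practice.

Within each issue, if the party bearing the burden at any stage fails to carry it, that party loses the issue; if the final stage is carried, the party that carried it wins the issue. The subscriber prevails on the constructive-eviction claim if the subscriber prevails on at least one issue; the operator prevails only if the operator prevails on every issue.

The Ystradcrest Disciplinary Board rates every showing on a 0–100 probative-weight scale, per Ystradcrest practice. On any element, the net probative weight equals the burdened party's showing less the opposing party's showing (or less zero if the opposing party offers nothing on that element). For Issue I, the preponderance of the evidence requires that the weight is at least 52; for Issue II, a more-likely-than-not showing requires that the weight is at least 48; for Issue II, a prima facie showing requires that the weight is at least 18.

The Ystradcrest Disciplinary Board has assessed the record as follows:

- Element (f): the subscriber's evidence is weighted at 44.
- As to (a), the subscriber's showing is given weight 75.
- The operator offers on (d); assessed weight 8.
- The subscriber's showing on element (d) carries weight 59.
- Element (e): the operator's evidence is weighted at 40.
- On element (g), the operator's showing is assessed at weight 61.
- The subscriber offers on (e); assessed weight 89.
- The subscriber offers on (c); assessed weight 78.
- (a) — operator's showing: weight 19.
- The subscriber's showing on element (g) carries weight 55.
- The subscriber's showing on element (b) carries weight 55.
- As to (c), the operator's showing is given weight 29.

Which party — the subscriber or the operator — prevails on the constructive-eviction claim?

— Issue I —
At Stage I.1 the subscriber must meet the preponderance of the evidence (weight is at least 52): on (a) the weight is 75 less the opposing 19 gives net 56, which does reach 52, so (a) meets the standard; on (b) the weight is 55, ≥ 52, so (b) meets the standard.
  Stage I.1 carried; the burden remains with the subscriber.
At Stage I.2 the subscriber must meet the preponderance of the evidence (weight is at least 52): on (c) the weight is 78 less the opposing 29 gives net 49, < 52, so (c) does not meet the standard; on (d) the weight is 59 less the opposing 8 gives net 51, which does not reach 52, so (d) does not meet the standard.
  Not every element is met, so the subscriber fails to carry Stage I.2.
The operator prevails on this issue.
— Issue II —
At Stage II.1 the subscriber must meet a more-likely-than-not showing (weight is at least 48): on (e) the weight is 89 less the opposing 40 gives net 49, which does reach 48, so (e) meets the standard; on (f) the weight is 44, < 48, so (f) does not meet the standard.
  Stage II.1 not carried; the subscriber fails its burden.
The operator prevails on this issue.
Per-issue: Issue I → operator; Issue II → operator. The subscriber must prevail on at least one issue; overall, the operator prevails.

operator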